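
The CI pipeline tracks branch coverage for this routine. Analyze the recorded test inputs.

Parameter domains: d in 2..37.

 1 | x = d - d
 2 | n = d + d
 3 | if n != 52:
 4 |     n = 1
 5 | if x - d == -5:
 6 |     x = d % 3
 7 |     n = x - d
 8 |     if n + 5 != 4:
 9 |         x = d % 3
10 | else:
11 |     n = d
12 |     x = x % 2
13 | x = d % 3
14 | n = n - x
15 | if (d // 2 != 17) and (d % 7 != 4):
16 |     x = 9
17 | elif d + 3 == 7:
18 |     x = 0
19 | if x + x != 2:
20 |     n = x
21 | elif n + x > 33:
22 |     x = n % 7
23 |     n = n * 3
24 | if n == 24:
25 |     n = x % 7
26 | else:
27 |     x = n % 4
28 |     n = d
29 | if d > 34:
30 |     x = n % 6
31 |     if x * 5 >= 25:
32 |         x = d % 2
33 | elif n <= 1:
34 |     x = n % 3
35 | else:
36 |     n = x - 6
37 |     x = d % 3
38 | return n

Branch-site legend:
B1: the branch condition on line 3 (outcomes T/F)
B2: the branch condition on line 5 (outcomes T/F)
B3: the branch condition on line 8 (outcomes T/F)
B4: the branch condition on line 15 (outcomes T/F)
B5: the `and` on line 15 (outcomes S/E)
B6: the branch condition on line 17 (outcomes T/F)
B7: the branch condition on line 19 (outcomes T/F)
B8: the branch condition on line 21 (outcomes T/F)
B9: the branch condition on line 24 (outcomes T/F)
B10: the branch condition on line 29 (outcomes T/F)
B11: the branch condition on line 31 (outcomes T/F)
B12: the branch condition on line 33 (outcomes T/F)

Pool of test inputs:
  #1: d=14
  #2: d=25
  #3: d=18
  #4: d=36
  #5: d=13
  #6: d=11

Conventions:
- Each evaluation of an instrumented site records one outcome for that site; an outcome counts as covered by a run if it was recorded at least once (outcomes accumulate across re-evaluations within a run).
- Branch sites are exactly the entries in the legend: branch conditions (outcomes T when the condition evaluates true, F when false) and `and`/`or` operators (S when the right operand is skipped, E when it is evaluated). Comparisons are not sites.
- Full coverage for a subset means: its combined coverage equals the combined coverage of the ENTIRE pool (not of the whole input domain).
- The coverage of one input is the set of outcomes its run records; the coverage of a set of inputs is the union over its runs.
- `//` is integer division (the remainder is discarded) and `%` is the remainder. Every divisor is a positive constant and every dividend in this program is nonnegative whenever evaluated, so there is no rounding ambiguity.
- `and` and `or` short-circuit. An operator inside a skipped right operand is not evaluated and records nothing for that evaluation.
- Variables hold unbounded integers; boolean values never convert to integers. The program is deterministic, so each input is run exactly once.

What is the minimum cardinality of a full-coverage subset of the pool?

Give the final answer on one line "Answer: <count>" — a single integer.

test 1 (d=14) hits B1=T, B2=F, B4=T, B5=E, B7=T, B9=F, B10=F, B12=F
test 2 (d=25) hits B1=T, B2=F, B4=F, B5=E, B6=F, B7=F, B8=F, B9=T, B10=F, B12=T
test 3 (d=18) hits B1=T, B2=F, B4=F, B5=E, B6=F, B7=T, B9=F, B10=F, B12=F
test 4 (d=36) hits B1=T, B2=F, B4=T, B5=E, B7=T, B9=F, B10=T, B11=F
test 5 (d=13) hits B1=T, B2=F, B4=T, B5=E, B7=T, B9=F, B10=F, B12=F
test 6 (d=11) hits B1=T, B2=F, B4=F, B5=E, B6=F, B7=T, B9=F, B10=F, B12=F
together the pool reaches 16 outcomes: B1=T, B2=F, B4=T, B4=F, B5=E, B6=F, B7=T, B7=F, B8=F, B9=T, B9=F, B10=T, B10=F, B11=F, B12=T, B12=F
size 1 is not enough: best union over all size-1 subsets is 10/16
size 2 is not enough: best union over all size-2 subsets is 15/16
at size 3, {1, 2, 4} reaches all 16 outcomes; every lexicographically earlier size-3 subset fails

Answer: 3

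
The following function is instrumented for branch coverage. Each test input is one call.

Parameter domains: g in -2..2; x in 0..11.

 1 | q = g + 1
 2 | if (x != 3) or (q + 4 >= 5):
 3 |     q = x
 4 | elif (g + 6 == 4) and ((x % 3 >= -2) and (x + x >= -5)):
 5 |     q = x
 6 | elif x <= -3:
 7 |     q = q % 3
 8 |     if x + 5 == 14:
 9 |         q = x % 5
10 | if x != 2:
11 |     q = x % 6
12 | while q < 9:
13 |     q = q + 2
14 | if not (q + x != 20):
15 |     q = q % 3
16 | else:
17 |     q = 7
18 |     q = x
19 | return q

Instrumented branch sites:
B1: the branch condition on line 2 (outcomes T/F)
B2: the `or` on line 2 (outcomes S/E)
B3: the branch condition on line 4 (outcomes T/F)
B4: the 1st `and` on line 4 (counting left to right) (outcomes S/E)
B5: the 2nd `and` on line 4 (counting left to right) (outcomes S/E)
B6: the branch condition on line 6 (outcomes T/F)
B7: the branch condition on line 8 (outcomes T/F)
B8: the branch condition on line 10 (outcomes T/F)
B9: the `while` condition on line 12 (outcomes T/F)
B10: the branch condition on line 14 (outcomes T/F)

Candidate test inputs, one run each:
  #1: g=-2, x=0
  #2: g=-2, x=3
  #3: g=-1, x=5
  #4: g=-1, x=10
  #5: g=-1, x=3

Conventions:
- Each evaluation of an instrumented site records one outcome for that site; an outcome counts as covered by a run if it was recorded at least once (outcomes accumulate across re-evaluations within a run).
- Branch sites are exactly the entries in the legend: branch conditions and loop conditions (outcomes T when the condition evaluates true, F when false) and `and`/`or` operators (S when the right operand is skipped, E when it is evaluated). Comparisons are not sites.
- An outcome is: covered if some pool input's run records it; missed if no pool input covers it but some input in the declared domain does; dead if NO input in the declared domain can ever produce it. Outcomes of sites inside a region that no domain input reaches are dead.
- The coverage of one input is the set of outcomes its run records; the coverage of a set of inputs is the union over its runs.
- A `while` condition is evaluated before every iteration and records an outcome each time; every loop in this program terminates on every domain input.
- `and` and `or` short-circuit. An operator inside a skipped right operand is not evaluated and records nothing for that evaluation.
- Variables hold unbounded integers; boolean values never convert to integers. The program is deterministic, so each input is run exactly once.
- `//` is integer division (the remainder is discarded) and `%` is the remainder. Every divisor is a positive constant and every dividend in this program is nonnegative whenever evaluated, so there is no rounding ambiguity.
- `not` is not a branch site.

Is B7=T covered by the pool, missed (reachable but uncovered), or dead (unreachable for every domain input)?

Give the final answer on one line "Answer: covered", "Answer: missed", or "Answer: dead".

no pool input records B7=T
checking all 60 inputs in the declared domain: B7=T is never recorded -> dead

Answer: dead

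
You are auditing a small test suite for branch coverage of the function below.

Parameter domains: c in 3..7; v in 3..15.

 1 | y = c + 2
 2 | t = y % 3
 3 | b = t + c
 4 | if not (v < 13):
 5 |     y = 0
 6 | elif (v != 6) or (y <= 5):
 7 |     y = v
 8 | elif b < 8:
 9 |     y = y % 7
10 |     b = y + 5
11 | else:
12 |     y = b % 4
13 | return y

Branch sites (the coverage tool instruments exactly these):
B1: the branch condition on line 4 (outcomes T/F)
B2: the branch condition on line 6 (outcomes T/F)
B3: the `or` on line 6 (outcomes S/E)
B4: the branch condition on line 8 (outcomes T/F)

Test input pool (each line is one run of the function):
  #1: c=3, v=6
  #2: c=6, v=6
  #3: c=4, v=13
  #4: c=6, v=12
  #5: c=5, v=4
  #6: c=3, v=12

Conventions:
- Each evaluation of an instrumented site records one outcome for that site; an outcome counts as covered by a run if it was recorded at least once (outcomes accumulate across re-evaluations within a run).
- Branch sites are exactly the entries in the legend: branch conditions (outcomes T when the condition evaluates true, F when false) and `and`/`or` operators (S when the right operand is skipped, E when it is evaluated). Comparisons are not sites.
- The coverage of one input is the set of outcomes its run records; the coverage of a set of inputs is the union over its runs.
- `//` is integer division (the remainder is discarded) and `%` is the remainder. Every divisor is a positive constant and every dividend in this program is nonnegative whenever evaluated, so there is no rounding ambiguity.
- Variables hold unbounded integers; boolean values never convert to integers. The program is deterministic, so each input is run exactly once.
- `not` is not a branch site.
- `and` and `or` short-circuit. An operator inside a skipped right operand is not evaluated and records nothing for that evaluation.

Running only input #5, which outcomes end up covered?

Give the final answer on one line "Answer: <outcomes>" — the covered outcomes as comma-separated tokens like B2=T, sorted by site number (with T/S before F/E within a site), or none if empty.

Tracing the run of input #5 (c=5, v=4):
  B1->F, B3->S, B2->T
deduplicating events, the covered set is: B1=F, B2=T, B3=S

Answer: B1=F, B2=T, B3=S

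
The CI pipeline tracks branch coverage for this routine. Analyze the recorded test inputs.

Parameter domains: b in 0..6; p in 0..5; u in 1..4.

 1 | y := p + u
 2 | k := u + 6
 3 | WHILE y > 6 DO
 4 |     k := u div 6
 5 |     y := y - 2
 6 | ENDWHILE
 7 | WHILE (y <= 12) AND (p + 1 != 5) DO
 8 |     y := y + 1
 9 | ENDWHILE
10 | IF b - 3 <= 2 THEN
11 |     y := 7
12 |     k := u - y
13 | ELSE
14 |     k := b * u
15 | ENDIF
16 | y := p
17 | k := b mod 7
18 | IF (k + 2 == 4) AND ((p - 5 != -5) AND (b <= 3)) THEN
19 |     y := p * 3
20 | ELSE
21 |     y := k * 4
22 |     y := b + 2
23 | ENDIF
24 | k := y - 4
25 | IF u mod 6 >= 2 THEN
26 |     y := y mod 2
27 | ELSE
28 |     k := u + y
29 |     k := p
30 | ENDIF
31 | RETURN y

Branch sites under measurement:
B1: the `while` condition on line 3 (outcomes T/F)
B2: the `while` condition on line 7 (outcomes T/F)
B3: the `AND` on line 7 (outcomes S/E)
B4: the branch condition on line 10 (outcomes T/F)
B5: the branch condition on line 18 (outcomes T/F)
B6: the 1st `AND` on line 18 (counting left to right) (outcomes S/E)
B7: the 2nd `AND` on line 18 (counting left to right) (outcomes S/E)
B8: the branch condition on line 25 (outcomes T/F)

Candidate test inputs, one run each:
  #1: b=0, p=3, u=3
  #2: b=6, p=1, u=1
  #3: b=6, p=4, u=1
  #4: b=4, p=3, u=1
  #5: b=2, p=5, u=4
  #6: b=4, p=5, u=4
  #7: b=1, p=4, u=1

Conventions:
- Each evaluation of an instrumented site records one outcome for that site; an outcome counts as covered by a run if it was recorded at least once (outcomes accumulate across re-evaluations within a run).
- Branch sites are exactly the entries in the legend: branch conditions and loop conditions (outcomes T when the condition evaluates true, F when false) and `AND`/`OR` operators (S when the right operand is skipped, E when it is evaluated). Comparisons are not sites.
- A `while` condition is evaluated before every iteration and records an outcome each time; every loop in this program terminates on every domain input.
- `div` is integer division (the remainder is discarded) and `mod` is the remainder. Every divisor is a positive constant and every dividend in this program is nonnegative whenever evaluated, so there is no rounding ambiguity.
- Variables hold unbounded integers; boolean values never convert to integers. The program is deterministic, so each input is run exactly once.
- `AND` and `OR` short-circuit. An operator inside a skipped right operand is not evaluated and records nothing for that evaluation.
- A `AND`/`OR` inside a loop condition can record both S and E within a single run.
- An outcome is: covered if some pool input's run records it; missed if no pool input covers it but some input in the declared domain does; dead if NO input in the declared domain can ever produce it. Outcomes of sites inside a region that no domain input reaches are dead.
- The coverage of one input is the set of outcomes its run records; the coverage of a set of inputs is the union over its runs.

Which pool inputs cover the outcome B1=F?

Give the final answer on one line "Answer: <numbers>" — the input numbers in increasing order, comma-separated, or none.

input #1 (b=0, p=3, u=3): records B1=F
input #2 (b=6, p=1, u=1): records B1=F
input #3 (b=6, p=4, u=1): records B1=F
input #4 (b=4, p=3, u=1): records B1=F
input #5 (b=2, p=5, u=4): records B1=F
input #6 (b=4, p=5, u=4): records B1=F
input #7 (b=1, p=4, u=1): records B1=F

Answer: 1, 2, 3, 4, 5, 6, 7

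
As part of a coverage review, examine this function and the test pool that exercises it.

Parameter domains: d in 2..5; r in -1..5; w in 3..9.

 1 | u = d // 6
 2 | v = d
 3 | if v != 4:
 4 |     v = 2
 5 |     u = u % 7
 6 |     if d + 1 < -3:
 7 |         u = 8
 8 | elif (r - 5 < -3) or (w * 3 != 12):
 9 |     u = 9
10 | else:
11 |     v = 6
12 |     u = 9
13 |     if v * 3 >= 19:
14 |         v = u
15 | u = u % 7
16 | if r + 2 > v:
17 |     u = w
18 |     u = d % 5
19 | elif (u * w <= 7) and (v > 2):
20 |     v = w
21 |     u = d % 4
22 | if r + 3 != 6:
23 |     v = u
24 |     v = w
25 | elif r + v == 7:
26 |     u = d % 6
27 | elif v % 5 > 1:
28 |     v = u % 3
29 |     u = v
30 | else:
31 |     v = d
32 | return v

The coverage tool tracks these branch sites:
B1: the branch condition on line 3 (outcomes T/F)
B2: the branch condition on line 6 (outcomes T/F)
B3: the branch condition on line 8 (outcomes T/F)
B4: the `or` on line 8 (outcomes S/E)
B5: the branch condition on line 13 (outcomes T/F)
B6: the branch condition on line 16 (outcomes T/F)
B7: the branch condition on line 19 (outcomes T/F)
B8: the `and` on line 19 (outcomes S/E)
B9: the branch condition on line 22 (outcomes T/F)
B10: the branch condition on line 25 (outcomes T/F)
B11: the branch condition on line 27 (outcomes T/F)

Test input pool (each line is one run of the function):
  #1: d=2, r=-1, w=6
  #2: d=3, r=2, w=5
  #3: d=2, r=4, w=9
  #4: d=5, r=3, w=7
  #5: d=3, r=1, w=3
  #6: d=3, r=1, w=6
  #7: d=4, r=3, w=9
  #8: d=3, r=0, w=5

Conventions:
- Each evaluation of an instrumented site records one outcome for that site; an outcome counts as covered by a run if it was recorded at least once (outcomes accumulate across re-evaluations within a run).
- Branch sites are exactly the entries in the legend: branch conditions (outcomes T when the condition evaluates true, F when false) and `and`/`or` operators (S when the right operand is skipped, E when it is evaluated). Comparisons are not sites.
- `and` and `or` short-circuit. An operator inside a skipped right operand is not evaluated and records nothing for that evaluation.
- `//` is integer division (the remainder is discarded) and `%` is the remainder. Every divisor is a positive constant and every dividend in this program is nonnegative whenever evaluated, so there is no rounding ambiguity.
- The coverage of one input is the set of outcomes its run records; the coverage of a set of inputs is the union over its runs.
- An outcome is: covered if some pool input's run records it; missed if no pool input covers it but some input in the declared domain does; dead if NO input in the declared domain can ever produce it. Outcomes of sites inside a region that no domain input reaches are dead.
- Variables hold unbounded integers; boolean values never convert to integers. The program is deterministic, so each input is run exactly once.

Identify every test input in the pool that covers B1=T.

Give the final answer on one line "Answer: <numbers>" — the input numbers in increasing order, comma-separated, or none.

input #1 (d=2, r=-1, w=6): hits B1=T
input #2 (d=3, r=2, w=5): hits B1=T
input #3 (d=2, r=4, w=9): hits B1=T
input #4 (d=5, r=3, w=7): hits B1=T
input #5 (d=3, r=1, w=3): hits B1=T
input #6 (d=3, r=1, w=6): hits B1=T
input #7 (d=4, r=3, w=9): never hits B1=T
input #8 (d=3, r=0, w=5): hits B1=T

Answer: 1, 2, 3, 4, 5, 6, 8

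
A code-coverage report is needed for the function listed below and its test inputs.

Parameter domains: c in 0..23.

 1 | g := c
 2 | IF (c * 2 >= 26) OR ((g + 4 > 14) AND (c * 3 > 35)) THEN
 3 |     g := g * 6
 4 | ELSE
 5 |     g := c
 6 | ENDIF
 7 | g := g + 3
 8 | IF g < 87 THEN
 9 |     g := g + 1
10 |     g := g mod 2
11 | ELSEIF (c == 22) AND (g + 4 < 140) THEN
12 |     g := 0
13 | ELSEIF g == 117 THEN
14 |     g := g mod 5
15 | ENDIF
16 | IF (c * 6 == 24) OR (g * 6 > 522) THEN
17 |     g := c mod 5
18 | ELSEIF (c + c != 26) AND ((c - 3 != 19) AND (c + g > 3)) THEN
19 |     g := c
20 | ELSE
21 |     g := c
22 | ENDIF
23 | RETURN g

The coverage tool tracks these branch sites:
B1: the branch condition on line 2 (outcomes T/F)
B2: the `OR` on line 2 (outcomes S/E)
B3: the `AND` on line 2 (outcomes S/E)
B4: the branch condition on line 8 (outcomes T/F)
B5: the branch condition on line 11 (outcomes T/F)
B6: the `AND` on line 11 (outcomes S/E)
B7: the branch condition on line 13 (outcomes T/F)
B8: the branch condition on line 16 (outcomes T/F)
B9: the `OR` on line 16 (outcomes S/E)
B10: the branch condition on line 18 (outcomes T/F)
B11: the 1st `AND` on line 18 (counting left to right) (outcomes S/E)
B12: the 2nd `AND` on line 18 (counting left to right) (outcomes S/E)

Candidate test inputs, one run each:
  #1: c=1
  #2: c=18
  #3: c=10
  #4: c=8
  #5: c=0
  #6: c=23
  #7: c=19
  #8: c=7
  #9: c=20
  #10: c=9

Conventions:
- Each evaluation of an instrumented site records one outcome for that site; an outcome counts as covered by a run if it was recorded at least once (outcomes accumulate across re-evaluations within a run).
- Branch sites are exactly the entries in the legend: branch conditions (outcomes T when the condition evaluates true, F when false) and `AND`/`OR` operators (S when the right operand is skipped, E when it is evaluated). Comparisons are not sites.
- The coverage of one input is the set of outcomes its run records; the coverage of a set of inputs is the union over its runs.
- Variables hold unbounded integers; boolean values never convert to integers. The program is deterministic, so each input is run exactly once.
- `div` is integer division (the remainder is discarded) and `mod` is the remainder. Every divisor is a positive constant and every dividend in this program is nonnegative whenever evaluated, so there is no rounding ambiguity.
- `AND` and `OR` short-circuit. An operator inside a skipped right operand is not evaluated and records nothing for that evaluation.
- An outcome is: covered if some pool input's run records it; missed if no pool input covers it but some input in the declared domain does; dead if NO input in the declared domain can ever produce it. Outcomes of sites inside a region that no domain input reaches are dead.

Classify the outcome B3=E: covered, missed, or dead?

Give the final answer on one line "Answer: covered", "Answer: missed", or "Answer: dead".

no pool input records B3=E
but domain input (c=11) does record it -> reachable, so missed

Answer: missed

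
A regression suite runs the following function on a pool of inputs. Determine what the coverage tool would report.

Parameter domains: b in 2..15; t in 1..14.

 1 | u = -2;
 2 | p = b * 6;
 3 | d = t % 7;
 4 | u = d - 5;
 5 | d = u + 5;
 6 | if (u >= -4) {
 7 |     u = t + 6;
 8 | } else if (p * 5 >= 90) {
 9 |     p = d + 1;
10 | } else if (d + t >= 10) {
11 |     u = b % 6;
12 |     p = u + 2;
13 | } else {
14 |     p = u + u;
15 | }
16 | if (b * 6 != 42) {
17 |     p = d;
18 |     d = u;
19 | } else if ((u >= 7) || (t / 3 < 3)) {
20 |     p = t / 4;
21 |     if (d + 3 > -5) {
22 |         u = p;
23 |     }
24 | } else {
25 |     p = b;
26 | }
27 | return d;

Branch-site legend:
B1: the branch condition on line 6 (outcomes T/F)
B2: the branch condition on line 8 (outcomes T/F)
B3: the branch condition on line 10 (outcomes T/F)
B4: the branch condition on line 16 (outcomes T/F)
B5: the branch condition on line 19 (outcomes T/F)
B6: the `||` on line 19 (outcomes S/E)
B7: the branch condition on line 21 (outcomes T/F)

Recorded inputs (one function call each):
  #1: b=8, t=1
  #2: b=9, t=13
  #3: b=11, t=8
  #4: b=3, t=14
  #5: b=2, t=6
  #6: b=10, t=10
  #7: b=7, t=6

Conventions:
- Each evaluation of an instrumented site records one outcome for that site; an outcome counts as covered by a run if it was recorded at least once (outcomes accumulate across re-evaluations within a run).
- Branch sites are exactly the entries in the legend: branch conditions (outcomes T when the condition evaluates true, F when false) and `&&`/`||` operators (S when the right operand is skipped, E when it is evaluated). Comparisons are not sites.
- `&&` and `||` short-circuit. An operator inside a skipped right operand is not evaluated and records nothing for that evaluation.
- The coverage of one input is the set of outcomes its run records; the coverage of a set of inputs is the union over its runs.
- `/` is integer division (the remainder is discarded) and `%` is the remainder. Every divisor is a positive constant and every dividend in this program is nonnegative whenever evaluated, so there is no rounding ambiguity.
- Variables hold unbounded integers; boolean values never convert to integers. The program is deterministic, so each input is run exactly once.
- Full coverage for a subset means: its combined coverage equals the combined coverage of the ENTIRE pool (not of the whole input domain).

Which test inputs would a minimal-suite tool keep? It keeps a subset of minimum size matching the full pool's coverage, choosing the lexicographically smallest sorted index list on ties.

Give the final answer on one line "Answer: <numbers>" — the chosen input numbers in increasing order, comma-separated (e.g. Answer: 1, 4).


input #1 (b=8, t=1): events B1->T, B4->T; covers B1=T, B4=T
input #2 (b=9, t=13): events B1->T, B4->T; covers B1=T, B4=T
input #3 (b=11, t=8): events B1->T, B4->T; covers B1=T, B4=T
input #4 (b=3, t=14): events B1->F, B2->T, B4->T; covers B1=F, B2=T, B4=T
input #5 (b=2, t=6): events B1->T, B4->T; covers B1=T, B4=T
input #6 (b=10, t=10): events B1->T, B4->T; covers B1=T, B4=T
input #7 (b=7, t=6): events B1->T, B4->F, B6->S, B5->T, B7->T; covers B1=T, B4=F, B5=T, B6=S, B7=T
union over all inputs: B1=T, B1=F, B2=T, B4=T, B4=F, B5=T, B6=S, B7=T (8 outcomes)
size 1 is not enough: best union over all size-1 subsets is 5/8
inputs {4, 7} (size 2) cover everything; no size-2 subset with a lexicographically smaller index list covers all 8
Answer: 4, 7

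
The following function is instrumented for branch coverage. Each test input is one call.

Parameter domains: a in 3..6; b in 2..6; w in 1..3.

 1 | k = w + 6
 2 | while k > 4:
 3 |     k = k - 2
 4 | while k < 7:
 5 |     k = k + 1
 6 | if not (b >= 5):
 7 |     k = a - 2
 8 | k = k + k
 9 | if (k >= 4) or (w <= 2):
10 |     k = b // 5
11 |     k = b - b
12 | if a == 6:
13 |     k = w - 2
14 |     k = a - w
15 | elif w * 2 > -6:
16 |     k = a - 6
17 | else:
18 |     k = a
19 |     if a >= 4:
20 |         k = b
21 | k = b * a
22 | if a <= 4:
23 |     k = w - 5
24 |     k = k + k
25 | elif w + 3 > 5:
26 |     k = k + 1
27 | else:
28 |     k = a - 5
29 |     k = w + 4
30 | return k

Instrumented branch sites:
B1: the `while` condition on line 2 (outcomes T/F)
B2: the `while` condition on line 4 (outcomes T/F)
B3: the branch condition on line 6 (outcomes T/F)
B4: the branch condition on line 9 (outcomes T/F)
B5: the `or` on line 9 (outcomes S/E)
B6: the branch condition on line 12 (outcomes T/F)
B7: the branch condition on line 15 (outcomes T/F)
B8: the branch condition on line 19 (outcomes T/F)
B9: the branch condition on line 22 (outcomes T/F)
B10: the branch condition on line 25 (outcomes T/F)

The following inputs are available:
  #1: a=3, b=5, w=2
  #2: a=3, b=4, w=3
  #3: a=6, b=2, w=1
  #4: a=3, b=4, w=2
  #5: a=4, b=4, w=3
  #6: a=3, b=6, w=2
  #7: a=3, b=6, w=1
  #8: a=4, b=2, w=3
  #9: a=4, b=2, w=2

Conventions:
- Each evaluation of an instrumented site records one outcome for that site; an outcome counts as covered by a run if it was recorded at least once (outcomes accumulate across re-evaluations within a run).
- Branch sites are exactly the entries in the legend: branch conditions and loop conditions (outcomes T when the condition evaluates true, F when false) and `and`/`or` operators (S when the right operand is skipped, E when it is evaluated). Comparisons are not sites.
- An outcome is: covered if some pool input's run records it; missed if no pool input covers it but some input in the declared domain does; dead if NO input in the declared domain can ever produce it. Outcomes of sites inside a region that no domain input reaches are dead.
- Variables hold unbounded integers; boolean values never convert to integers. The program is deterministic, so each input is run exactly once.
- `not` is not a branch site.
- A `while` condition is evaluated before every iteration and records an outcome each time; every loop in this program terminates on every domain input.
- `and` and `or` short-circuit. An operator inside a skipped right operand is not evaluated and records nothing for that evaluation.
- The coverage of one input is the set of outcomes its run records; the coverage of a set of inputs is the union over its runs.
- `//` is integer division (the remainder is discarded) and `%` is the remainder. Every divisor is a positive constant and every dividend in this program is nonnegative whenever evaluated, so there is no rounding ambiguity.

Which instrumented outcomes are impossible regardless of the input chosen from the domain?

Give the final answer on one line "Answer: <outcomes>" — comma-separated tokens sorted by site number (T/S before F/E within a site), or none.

checking every outcome against all 60 domain inputs:
  B7=F: zero occurrences over every domain input -> dead
  B8=T: zero occurrences over every domain input -> dead
  B8=F: zero occurrences over every domain input -> dead
  reachable outcomes have witnesses, e.g. B1=T (e.g. a=3, b=2, w=1), B1=F (e.g. a=3, b=2, w=1), B2=T (e.g. a=3, b=2, w=1), B2=F (e.g. a=3, b=2, w=1)

Answer: B7=F, B8=T, B8=F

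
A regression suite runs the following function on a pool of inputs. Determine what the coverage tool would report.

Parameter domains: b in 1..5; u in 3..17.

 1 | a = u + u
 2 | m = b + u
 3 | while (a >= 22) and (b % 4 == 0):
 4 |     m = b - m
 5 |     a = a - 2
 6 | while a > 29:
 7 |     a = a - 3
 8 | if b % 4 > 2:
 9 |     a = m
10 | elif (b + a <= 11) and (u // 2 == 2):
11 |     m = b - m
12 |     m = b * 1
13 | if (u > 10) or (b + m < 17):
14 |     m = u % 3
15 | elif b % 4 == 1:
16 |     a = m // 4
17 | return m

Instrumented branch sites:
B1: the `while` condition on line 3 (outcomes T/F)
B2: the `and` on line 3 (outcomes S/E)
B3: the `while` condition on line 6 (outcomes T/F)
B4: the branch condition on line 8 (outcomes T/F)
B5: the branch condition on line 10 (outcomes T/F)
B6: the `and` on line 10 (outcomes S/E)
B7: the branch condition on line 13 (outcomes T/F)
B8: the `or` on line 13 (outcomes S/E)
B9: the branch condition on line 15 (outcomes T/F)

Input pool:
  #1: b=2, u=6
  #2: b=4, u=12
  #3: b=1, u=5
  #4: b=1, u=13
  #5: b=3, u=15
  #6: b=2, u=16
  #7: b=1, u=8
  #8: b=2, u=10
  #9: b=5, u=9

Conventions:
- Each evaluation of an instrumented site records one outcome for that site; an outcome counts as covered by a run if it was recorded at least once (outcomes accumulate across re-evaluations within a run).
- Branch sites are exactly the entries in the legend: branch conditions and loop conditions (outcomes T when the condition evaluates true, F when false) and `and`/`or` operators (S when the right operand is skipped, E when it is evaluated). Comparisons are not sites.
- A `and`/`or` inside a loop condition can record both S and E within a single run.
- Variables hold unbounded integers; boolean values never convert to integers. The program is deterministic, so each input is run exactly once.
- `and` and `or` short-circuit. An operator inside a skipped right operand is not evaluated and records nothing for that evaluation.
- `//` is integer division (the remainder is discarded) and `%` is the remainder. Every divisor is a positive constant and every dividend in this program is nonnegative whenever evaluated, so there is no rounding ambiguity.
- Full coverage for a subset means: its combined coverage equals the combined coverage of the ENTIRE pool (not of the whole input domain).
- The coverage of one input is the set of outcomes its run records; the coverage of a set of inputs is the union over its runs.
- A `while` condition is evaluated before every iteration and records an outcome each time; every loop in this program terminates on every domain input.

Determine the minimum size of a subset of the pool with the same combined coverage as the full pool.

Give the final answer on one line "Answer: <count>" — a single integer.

input #1 (b=2, u=6): events B2->S, B1->F, B3->F, B4->F, B6->S, B5->F, B8->E, B7->T; covers B1=F, B2=S, B3=F, B4=F, B5=F, B6=S, B7=T, B8=E
input #2 (b=4, u=12): events B2->E, B1->T, B2->E, B1->T, B2->S, B1->F, B3->F, B4->F, B6->S, B5->F, B8->S, B7->T; covers B1=T, B1=F, B2=S, B2=E, B3=F, B4=F, B5=F, B6=S, B7=T, B8=S
input #3 (b=1, u=5): events B2->S, B1->F, B3->F, B4->F, B6->E, B5->T, B8->E, B7->T; covers B1=F, B2=S, B3=F, B4=F, B5=T, B6=E, B7=T, B8=E
input #4 (b=1, u=13): events B2->E, B1->F, B3->F, B4->F, B6->S, B5->F, B8->S, B7->T; covers B1=F, B2=E, B3=F, B4=F, B5=F, B6=S, B7=T, B8=S
input #5 (b=3, u=15): events B2->E, B1->F, B3->T, B3->F, B4->T, B8->S, B7->T; covers B1=F, B2=E, B3=T, B3=F, B4=T, B7=T, B8=S
input #6 (b=2, u=16): events B2->E, B1->F, B3->T, B3->F, B4->F, B6->S, B5->F, B8->S, B7->T; covers B1=F, B2=E, B3=T, B3=F, B4=F, B5=F, B6=S, B7=T, B8=S
input #7 (b=1, u=8): events B2->S, B1->F, B3->F, B4->F, B6->S, B5->F, B8->E, B7->T; covers B1=F, B2=S, B3=F, B4=F, B5=F, B6=S, B7=T, B8=E
input #8 (b=2, u=10): events B2->S, B1->F, B3->F, B4->F, B6->S, B5->F, B8->E, B7->T; covers B1=F, B2=S, B3=F, B4=F, B5=F, B6=S, B7=T, B8=E
input #9 (b=5, u=9): events B2->S, B1->F, B3->F, B4->F, B6->S, B5->F, B8->E, B7->F, B9->T; covers B1=F, B2=S, B3=F, B4=F, B5=F, B6=S, B7=F, B8=E, B9=T
union over all inputs: B1=T, B1=F, B2=S, B2=E, B3=T, B3=F, B4=T, B4=F, B5=T, B5=F, B6=S, B6=E, B7=T, B7=F, B8=S, B8=E, B9=T (17 outcomes)
size 1 is not enough: best union over all size-1 subsets is 10/17
size 2 is not enough: best union over all size-2 subsets is 14/17
size 3 is not enough: best union over all size-3 subsets is 16/17
the canonical winner is {2, 3, 5, 9}: size 4, full 17-outcome coverage, earliest index list among size-4 covers

Answer: 4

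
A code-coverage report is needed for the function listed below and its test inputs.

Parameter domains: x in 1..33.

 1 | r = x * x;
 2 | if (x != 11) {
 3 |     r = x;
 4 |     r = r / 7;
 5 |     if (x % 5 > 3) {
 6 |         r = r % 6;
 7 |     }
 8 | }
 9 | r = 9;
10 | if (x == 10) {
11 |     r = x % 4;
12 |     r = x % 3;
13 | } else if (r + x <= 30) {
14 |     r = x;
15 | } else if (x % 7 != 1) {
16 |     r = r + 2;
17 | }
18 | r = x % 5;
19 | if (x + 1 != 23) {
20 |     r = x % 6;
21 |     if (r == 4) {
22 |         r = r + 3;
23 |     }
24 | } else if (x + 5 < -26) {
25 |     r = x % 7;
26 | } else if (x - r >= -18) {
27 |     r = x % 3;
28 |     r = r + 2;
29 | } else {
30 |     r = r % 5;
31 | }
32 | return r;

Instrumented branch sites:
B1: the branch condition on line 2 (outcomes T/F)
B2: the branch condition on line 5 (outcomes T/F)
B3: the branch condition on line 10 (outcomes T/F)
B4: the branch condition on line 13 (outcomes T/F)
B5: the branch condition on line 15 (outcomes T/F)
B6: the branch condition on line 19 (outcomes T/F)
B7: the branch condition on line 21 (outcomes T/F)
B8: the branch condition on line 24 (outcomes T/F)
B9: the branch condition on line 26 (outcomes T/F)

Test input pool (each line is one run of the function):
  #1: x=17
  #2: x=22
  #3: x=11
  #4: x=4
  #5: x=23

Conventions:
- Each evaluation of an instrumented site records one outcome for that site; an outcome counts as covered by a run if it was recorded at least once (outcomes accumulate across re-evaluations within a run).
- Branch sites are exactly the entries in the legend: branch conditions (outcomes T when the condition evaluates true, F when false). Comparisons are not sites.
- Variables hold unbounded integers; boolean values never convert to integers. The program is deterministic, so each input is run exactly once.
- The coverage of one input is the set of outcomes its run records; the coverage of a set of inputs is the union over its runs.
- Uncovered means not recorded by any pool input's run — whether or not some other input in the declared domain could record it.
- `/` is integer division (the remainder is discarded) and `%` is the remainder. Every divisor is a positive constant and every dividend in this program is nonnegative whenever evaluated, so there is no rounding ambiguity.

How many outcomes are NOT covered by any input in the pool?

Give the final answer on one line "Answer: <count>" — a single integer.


#1 (x=17) -> B1->T, B2->F, B3->F, B4->T, B6->T, B7->F; covered: B1=T, B2=F, B3=F, B4=T, B6=T, B7=F
#2 (x=22) -> B1->T, B2->F, B3->F, B4->F, B5->F, B6->F, B8->F, B9->T; covered: B1=T, B2=F, B3=F, B4=F, B5=F, B6=F, B8=F, B9=T
#3 (x=11) -> B1->F, B3->F, B4->T, B6->T, B7->F; covered: B1=F, B3=F, B4=T, B6=T, B7=F
#4 (x=4) -> B1->T, B2->T, B3->F, B4->T, B6->T, B7->T; covered: B1=T, B2=T, B3=F, B4=T, B6=T, B7=T
#5 (x=23) -> B1->T, B2->F, B3->F, B4->F, B5->T, B6->T, B7->F; covered: B1=T, B2=F, B3=F, B4=F, B5=T, B6=T, B7=F
union over the pool: B1=T, B1=F, B2=T, B2=F, B3=F, B4=T, B4=F, B5=T, B5=F, B6=T, B6=F, B7=T, B7=F, B8=F, B9=T
uncovered (3 of 18): B3=T, B8=T, B9=F
Answer: 3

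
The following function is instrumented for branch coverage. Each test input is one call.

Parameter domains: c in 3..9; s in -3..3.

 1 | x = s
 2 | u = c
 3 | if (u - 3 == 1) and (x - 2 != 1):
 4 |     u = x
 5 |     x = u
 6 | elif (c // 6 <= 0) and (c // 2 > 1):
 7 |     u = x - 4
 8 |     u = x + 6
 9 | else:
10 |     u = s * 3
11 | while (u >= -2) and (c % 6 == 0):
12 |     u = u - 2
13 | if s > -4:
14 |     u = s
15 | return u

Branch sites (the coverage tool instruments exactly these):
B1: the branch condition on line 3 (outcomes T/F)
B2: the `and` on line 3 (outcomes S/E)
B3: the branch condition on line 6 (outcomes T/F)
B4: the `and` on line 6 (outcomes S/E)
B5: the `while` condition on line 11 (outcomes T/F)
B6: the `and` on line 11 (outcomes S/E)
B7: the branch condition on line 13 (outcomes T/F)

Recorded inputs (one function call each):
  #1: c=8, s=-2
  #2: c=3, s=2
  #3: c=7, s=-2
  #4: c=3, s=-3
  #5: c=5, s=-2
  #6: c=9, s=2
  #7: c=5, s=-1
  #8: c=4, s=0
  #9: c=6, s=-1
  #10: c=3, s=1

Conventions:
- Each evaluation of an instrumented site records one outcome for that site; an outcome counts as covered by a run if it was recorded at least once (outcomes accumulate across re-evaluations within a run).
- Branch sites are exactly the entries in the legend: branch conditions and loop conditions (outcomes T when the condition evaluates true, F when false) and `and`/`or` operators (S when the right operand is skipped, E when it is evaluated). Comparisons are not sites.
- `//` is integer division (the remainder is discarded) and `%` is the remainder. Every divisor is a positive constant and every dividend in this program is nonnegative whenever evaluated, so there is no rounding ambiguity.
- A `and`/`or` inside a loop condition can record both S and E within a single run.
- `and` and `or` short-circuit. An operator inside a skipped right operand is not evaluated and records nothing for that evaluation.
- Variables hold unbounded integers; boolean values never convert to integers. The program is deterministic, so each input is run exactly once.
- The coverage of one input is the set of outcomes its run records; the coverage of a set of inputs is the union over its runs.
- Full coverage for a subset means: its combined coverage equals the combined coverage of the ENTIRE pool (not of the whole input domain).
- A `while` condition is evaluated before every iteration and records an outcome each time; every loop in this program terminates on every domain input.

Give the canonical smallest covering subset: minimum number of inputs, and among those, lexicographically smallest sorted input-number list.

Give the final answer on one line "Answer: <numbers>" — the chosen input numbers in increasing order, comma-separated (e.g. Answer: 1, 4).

input #1 (c=8, s=-2): events B2->S, B1->F, B4->S, B3->F, B6->S, B5->F, B7->T; covers B1=F, B2=S, B3=F, B4=S, B5=F, B6=S, B7=T
input #2 (c=3, s=2): events B2->S, B1->F, B4->E, B3->F, B6->E, B5->F, B7->T; covers B1=F, B2=S, B3=F, B4=E, B5=F, B6=E, B7=T
input #3 (c=7, s=-2): events B2->S, B1->F, B4->S, B3->F, B6->S, B5->F, B7->T; covers B1=F, B2=S, B3=F, B4=S, B5=F, B6=S, B7=T
input #4 (c=3, s=-3): events B2->S, B1->F, B4->E, B3->F, B6->S, B5->F, B7->T; covers B1=F, B2=S, B3=F, B4=E, B5=F, B6=S, B7=T
input #5 (c=5, s=-2): events B2->S, B1->F, B4->E, B3->T, B6->E, B5->F, B7->T; covers B1=F, B2=S, B3=T, B4=E, B5=F, B6=E, B7=T
input #6 (c=9, s=2): events B2->S, B1->F, B4->S, B3->F, B6->E, B5->F, B7->T; covers B1=F, B2=S, B3=F, B4=S, B5=F, B6=E, B7=T
input #7 (c=5, s=-1): events B2->S, B1->F, B4->E, B3->T, B6->E, B5->F, B7->T; covers B1=F, B2=S, B3=T, B4=E, B5=F, B6=E, B7=T
input #8 (c=4, s=0): events B2->E, B1->T, B6->E, B5->F, B7->T; covers B1=T, B2=E, B5=F, B6=E, B7=T
input #9 (c=6, s=-1): events B2->S, B1->F, B4->S, B3->F, B6->S, B5->F, B7->T; covers B1=F, B2=S, B3=F, B4=S, B5=F, B6=S, B7=T
input #10 (c=3, s=1): events B2->S, B1->F, B4->E, B3->F, B6->E, B5->F, B7->T; covers B1=F, B2=S, B3=F, B4=E, B5=F, B6=E, B7=T
union over all inputs: B1=T, B1=F, B2=S, B2=E, B3=T, B3=F, B4=S, B4=E, B5=F, B6=S, B6=E, B7=T (12 outcomes)
every size-1 subset falls short of the 12 outcomes (best: 7/12)
every size-2 subset falls short of the 12 outcomes (best: 10/12)
the canonical winner is {1, 5, 8}: size 3, full 12-outcome coverage, earliest index list among size-3 covers

Answer: 1, 5, 8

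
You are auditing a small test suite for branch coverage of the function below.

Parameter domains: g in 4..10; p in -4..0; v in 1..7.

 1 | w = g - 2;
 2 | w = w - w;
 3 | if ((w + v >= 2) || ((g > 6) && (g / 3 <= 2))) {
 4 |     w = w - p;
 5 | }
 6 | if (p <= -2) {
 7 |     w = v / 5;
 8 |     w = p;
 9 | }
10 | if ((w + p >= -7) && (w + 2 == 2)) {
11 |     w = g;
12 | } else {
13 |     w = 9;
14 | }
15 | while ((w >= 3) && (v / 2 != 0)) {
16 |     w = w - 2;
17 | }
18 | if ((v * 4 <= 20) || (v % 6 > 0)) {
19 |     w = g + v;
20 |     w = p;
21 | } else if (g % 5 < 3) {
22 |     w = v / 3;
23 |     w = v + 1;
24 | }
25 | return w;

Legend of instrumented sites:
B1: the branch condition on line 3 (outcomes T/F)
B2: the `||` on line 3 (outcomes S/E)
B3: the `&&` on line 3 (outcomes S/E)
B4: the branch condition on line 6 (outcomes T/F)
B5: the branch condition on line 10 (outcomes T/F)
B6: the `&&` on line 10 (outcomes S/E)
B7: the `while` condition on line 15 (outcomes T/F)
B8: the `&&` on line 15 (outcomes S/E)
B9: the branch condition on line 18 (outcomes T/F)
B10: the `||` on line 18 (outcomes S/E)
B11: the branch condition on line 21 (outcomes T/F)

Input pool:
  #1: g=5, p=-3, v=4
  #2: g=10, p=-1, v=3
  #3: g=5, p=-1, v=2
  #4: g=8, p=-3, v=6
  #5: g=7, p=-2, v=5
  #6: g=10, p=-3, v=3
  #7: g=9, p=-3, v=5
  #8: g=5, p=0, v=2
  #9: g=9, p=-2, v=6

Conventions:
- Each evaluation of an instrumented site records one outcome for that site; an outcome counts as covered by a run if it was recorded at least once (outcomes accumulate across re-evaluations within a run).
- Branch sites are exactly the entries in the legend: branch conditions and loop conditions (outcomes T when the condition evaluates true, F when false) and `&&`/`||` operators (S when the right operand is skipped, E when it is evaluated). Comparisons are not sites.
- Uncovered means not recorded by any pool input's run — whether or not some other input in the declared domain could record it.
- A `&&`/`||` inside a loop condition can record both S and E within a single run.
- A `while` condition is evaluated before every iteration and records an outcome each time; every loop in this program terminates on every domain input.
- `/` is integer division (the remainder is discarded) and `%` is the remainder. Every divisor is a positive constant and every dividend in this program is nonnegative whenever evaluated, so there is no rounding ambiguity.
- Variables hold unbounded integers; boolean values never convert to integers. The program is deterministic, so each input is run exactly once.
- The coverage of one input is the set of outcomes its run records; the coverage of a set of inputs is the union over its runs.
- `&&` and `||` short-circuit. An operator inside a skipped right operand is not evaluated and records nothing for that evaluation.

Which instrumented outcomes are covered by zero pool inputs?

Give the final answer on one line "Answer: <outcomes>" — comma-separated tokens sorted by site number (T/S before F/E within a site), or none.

#1 (g=5, p=-3, v=4) -> B2->S, B1->T, B4->T, B6->E, B5->F, B8->E, B7->T, B8->E, B7->T, B8->E, B7->T, B8->E, B7->T, B8->S, ...; covered: B1=T, B2=S, B4=T, B5=F, B6=E, B7=T, B7=F, B8=S, B8=E, B9=T, B10=S
#2 (g=10, p=-1, v=3) -> B2->S, B1->T, B4->F, B6->E, B5->F, B8->E, B7->T, B8->E, B7->T, B8->E, B7->T, B8->E, B7->T, B8->S, ...; covered: B1=T, B2=S, B4=F, B5=F, B6=E, B7=T, B7=F, B8=S, B8=E, B9=T, B10=S
#3 (g=5, p=-1, v=2) -> B2->S, B1->T, B4->F, B6->E, B5->F, B8->E, B7->T, B8->E, B7->T, B8->E, B7->T, B8->E, B7->T, B8->S, ...; covered: B1=T, B2=S, B4=F, B5=F, B6=E, B7=T, B7=F, B8=S, B8=E, B9=T, B10=S
#4 (g=8, p=-3, v=6) -> B2->S, B1->T, B4->T, B6->E, B5->F, B8->E, B7->T, B8->E, B7->T, B8->E, B7->T, B8->E, B7->T, B8->S, ...; covered: B1=T, B2=S, B4=T, B5=F, B6=E, B7=T, B7=F, B8=S, B8=E, B9=F, B10=E, B11=F
#5 (g=7, p=-2, v=5) -> B2->S, B1->T, B4->T, B6->E, B5->F, B8->E, B7->T, B8->E, B7->T, B8->E, B7->T, B8->E, B7->T, B8->S, ...; covered: B1=T, B2=S, B4=T, B5=F, B6=E, B7=T, B7=F, B8=S, B8=E, B9=T, B10=S
#6 (g=10, p=-3, v=3) -> B2->S, B1->T, B4->T, B6->E, B5->F, B8->E, B7->T, B8->E, B7->T, B8->E, B7->T, B8->E, B7->T, B8->S, ...; covered: B1=T, B2=S, B4=T, B5=F, B6=E, B7=T, B7=F, B8=S, B8=E, B9=T, B10=S
#7 (g=9, p=-3, v=5) -> B2->S, B1->T, B4->T, B6->E, B5->F, B8->E, B7->T, B8->E, B7->T, B8->E, B7->T, B8->E, B7->T, B8->S, ...; covered: B1=T, B2=S, B4=T, B5=F, B6=E, B7=T, B7=F, B8=S, B8=E, B9=T, B10=S
#8 (g=5, p=0, v=2) -> B2->S, B1->T, B4->F, B6->E, B5->T, B8->E, B7->T, B8->E, B7->T, B8->S, B7->F, B10->S, B9->T; covered: B1=T, B2=S, B4=F, B5=T, B6=E, B7=T, B7=F, B8=S, B8=E, B9=T, B10=S
#9 (g=9, p=-2, v=6) -> B2->S, B1->T, B4->T, B6->E, B5->F, B8->E, B7->T, B8->E, B7->T, B8->E, B7->T, B8->E, B7->T, B8->S, ...; covered: B1=T, B2=S, B4=T, B5=F, B6=E, B7=T, B7=F, B8=S, B8=E, B9=F, B10=E, B11=F
union over the pool: B1=T, B2=S, B4=T, B4=F, B5=T, B5=F, B6=E, B7=T, B7=F, B8=S, B8=E, B9=T, B9=F, B10=S, B10=E, B11=F
uncovered (6 of 22): B1=F, B2=E, B3=S, B3=E, B6=S, B11=T

Answer: B1=F, B2=E, B3=S, B3=E, B6=S, B11=T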